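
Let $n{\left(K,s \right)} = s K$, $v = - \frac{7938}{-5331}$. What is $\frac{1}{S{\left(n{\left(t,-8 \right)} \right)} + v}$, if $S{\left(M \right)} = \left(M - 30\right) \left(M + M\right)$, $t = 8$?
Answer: $\frac{1777}{21383510} \approx 8.3101 \cdot 10^{-5}$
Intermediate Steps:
$v = \frac{2646}{1777}$ ($v = \left(-7938\right) \left(- \frac{1}{5331}\right) = \frac{2646}{1777} \approx 1.489$)
$n{\left(K,s \right)} = K s$
$S{\left(M \right)} = 2 M \left(-30 + M\right)$ ($S{\left(M \right)} = \left(-30 + M\right) 2 M = 2 M \left(-30 + M\right)$)
$\frac{1}{S{\left(n{\left(t,-8 \right)} \right)} + v} = \frac{1}{2 \cdot 8 \left(-8\right) \left(-30 + 8 \left(-8\right)\right) + \frac{2646}{1777}} = \frac{1}{2 \left(-64\right) \left(-30 - 64\right) + \frac{2646}{1777}} = \frac{1}{2 \left(-64\right) \left(-94\right) + \frac{2646}{1777}} = \frac{1}{12032 + \frac{2646}{1777}} = \frac{1}{\frac{21383510}{1777}} = \frac{1777}{21383510}$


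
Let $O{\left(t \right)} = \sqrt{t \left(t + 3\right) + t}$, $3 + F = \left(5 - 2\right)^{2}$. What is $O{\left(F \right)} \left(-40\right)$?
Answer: $- 80 \sqrt{15} \approx -309.84$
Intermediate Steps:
$F = 6$ ($F = -3 + \left(5 - 2\right)^{2} = -3 + 3^{2} = -3 + 9 = 6$)
$O{\left(t \right)} = \sqrt{t + t \left(3 + t\right)}$ ($O{\left(t \right)} = \sqrt{t \left(3 + t\right) + t} = \sqrt{t + t \left(3 + t\right)}$)
$O{\left(F \right)} \left(-40\right) = \sqrt{6 \left(4 + 6\right)} \left(-40\right) = \sqrt{6 \cdot 10} \left(-40\right) = \sqrt{60} \left(-40\right) = 2 \sqrt{15} \left(-40\right) = - 80 \sqrt{15}$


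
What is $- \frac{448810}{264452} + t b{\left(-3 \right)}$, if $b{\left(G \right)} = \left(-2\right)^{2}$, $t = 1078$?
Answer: $\frac{569934107}{132226} \approx 4310.3$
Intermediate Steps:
$b{\left(G \right)} = 4$
$- \frac{448810}{264452} + t b{\left(-3 \right)} = - \frac{448810}{264452} + 1078 \cdot 4 = \left(-448810\right) \frac{1}{264452} + 4312 = - \frac{224405}{132226} + 4312 = \frac{569934107}{132226}$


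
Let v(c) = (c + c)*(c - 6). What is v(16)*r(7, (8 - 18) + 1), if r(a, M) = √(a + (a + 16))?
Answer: 320*√30 ≈ 1752.7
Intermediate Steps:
r(a, M) = √(16 + 2*a) (r(a, M) = √(a + (16 + a)) = √(16 + 2*a))
v(c) = 2*c*(-6 + c) (v(c) = (2*c)*(-6 + c) = 2*c*(-6 + c))
v(16)*r(7, (8 - 18) + 1) = (2*16*(-6 + 16))*√(16 + 2*7) = (2*16*10)*√(16 + 14) = 320*√30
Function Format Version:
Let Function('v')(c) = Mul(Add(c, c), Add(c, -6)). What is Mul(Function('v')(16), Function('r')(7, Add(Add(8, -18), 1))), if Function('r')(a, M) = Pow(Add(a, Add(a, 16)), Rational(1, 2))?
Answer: Mul(320, Pow(30, Rational(1, 2))) ≈ 1752.7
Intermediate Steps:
Function('r')(a, M) = Pow(Add(16, Mul(2, a)), Rational(1, 2)) (Function('r')(a, M) = Pow(Add(a, Add(16, a)), Rational(1, 2)) = Pow(Add(16, Mul(2, a)), Rational(1, 2)))
Function('v')(c) = Mul(2, c, Add(-6, c)) (Function('v')(c) = Mul(Mul(2, c), Add(-6, c)) = Mul(2, c, Add(-6, c)))
Mul(Function('v')(16), Function('r')(7, Add(Add(8, -18), 1))) = Mul(Mul(2, 16, Add(-6, 16)), Pow(Add(16, Mul(2, 7)), Rational(1, 2))) = Mul(Mul(2, 16, 10), Pow(Add(16, 14), Rational(1, 2))) = Mul(320, Pow(30, Rational(1, 2)))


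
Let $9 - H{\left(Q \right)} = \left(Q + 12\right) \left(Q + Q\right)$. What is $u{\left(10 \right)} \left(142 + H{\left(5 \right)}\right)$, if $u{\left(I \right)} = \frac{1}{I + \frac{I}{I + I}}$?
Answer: $- \frac{38}{21} \approx -1.8095$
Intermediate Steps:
$H{\left(Q \right)} = 9 - 2 Q \left(12 + Q\right)$ ($H{\left(Q \right)} = 9 - \left(Q + 12\right) \left(Q + Q\right) = 9 - \left(12 + Q\right) 2 Q = 9 - 2 Q \left(12 + Q\right)$)
$u{\left(I \right)} = \frac{1}{\frac{1}{2} + I}$ ($u{\left(I \right)} = \frac{1}{I + \frac{I}{2 I}} = \frac{1}{I + \frac{1}{2 I} I} = \frac{1}{I + \frac{1}{2}} = \frac{1}{\frac{1}{2} + I}$)
$u{\left(10 \right)} \left(142 + H{\left(5 \right)}\right) = \frac{2}{1 + 2 \cdot 10} \left(142 - \left(111 + 50\right)\right) = \frac{2}{1 + 20} \left(142 - 161\right) = \frac{2}{21} \left(142 - 161\right) = 2 \cdot \frac{1}{21} \left(142 - 161\right) = \frac{2}{21} \left(-19\right) = - \frac{38}{21}$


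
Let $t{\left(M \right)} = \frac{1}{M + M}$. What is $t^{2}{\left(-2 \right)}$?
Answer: $\frac{1}{16} \approx 0.0625$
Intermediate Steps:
$t{\left(M \right)} = \frac{1}{2 M}$
$t^{2}{\left(-2 \right)} = \left(\frac{1}{2 \left(-2\right)}\right)^{2} = \left(\frac{1}{2} \left(- \frac{1}{2}\right)\right)^{2} = \left(- \frac{1}{4}\right)^{2} = \frac{1}{16}$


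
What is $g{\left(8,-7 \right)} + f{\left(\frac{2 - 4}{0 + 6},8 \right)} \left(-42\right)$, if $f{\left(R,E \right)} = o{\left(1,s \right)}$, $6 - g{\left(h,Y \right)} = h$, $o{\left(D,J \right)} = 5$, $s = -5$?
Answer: $-212$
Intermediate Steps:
$g{\left(h,Y \right)} = 6 - h$
$f{\left(R,E \right)} = 5$
$g{\left(8,-7 \right)} + f{\left(\frac{2 - 4}{0 + 6},8 \right)} \left(-42\right) = \left(6 - 8\right) + 5 \left(-42\right) = \left(6 - 8\right) - 210 = -2 - 210 = -212$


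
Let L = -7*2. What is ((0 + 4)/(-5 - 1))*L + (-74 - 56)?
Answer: -362/3 ≈ -120.67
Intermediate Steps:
L = -14
((0 + 4)/(-5 - 1))*L + (-74 - 56) = ((0 + 4)/(-5 - 1))*(-14) + (-74 - 56) = (4/(-6))*(-14) - 130 = (4*(-⅙))*(-14) - 130 = -⅔*(-14) - 130 = 28/3 - 130 = -362/3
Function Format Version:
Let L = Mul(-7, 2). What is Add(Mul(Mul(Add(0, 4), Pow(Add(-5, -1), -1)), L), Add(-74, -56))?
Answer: Rational(-362, 3) ≈ -120.67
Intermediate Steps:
L = -14
Add(Mul(Mul(Add(0, 4), Pow(Add(-5, -1), -1)), L), Add(-74, -56)) = Add(Mul(Mul(Add(0, 4), Pow(Add(-5, -1), -1)), -14), Add(-74, -56)) = Add(Mul(Mul(4, Pow(-6, -1)), -14), -130) = Add(Mul(Mul(4, Rational(-1, 6)), -14), -130) = Add(Mul(Rational(-2, 3), -14), -130) = Add(Rational(28, 3), -130) = Rational(-362, 3)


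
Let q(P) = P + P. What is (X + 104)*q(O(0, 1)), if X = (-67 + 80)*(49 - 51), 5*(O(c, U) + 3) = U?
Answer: -2184/5 ≈ -436.80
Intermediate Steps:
O(c, U) = -3 + U/5
X = -26 (X = 13*(-2) = -26)
q(P) = 2*P
(X + 104)*q(O(0, 1)) = (-26 + 104)*(2*(-3 + (⅕)*1)) = 78*(2*(-3 + ⅕)) = 78*(2*(-14/5)) = 78*(-28/5) = -2184/5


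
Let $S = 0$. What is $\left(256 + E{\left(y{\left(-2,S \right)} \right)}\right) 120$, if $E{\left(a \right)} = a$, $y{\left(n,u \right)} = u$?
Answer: $30720$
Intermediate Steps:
$\left(256 + E{\left(y{\left(-2,S \right)} \right)}\right) 120 = \left(256 + 0\right) 120 = 256 \cdot 120 = 30720$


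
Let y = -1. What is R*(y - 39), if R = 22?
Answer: -880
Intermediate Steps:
R*(y - 39) = 22*(-1 - 39) = 22*(-40) = -880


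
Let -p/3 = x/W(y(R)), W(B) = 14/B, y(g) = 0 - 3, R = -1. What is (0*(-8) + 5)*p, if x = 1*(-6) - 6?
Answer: -270/7 ≈ -38.571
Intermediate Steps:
x = -12 (x = -6 - 6 = -12)
y(g) = -3
p = -54/7 (p = -(-36)/(14/(-3)) = -(-36)/(14*(-⅓)) = -(-36)/(-14/3) = -(-36)*(-3)/14 = -3*18/7 = -54/7 ≈ -7.7143)
(0*(-8) + 5)*p = (0*(-8) + 5)*(-54/7) = (0 + 5)*(-54/7) = 5*(-54/7) = -270/7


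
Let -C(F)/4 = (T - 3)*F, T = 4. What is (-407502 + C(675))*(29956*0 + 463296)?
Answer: -190044945792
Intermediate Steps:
C(F) = -4*F (C(F) = -4*(4 - 3)*F = -4*F)
(-407502 + C(675))*(29956*0 + 463296) = (-407502 - 4*675)*(29956*0 + 463296) = (-407502 - 2700)*(0 + 463296) = -410202*463296 = -190044945792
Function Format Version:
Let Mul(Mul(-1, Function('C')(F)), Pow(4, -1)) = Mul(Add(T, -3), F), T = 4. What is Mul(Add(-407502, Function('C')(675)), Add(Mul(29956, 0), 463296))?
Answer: -190044945792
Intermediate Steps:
Function('C')(F) = Mul(-4, F) (Function('C')(F) = Mul(-4, Mul(Add(4, -3), F)) = Mul(-4, Mul(1, F)) = Mul(-4, F))
Mul(Add(-407502, Function('C')(675)), Add(Mul(29956, 0), 463296)) = Mul(Add(-407502, Mul(-4, 675)), Add(Mul(29956, 0), 463296)) = Mul(Add(-407502, -2700), Add(0, 463296)) = Mul(-410202, 463296) = -190044945792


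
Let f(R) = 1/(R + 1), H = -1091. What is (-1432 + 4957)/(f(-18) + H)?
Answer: -59925/18548 ≈ -3.2308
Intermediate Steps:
f(R) = 1/(1 + R)
(-1432 + 4957)/(f(-18) + H) = (-1432 + 4957)/(1/(1 - 18) - 1091) = 3525/(1/(-17) - 1091) = 3525/(-1/17 - 1091) = 3525/(-18548/17) = 3525*(-17/18548) = -59925/18548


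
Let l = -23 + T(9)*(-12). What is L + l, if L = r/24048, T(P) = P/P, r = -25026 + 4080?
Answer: -143771/4008 ≈ -35.871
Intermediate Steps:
r = -20946
T(P) = 1
l = -35 (l = -23 + 1*(-12) = -23 - 12 = -35)
L = -3491/4008 (L = -20946/24048 = -20946*1/24048 = -3491/4008 ≈ -0.87101)
L + l = -3491/4008 - 35 = -143771/4008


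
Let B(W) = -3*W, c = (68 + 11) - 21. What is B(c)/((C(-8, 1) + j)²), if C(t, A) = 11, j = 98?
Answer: -174/11881 ≈ -0.014645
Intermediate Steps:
c = 58 (c = 79 - 21 = 58)
B(c)/((C(-8, 1) + j)²) = (-3*58)/((11 + 98)²) = -174/(109²) = -174/11881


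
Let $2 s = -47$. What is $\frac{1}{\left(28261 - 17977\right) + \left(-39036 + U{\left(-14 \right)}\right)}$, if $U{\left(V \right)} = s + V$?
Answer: $- \frac{2}{57579} \approx -3.4735 \cdot 10^{-5}$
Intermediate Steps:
$s = - \frac{47}{2}$ ($s = \frac{1}{2} \left(-47\right) = - \frac{47}{2} \approx -23.5$)
$U{\left(V \right)} = - \frac{47}{2} + V$
$\frac{1}{\left(28261 - 17977\right) + \left(-39036 + U{\left(-14 \right)}\right)} = \frac{1}{\left(28261 - 17977\right) - \frac{78147}{2}} = \frac{1}{10284 - \frac{78147}{2}} = \frac{1}{- \frac{57579}{2}} = - \frac{2}{57579}$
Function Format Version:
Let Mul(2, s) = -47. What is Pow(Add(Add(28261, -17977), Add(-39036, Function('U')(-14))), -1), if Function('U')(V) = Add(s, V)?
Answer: Rational(-2, 57579) ≈ -3.4735e-5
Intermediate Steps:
s = Rational(-47, 2) (s = Mul(Rational(1, 2), -47) = Rational(-47, 2) ≈ -23.500)
Function('U')(V) = Add(Rational(-47, 2), V)
Pow(Add(Add(28261, -17977), Add(-39036, Function('U')(-14))), -1) = Pow(Add(Add(28261, -17977), Add(-39036, Add(Rational(-47, 2), -14))), -1) = Pow(Add(10284, Add(-39036, Rational(-75, 2))), -1) = Pow(Add(10284, Rational(-78147, 2)), -1) = Pow(Rational(-57579, 2), -1) = Rational(-2, 57579)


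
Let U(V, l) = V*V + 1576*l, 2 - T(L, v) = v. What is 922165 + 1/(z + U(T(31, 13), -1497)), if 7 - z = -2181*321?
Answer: 1529911388094/1659043 ≈ 9.2217e+5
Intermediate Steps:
T(L, v) = 2 - v
z = 700108 (z = 7 - (-2181)*321 = 7 - 1*(-700101) = 7 + 700101 = 700108)
U(V, l) = V² + 1576*l
922165 + 1/(z + U(T(31, 13), -1497)) = 922165 + 1/(700108 + ((2 - 1*13)² + 1576*(-1497))) = 922165 + 1/(700108 + ((2 - 13)² - 2359272)) = 922165 + 1/(700108 + ((-11)² - 2359272)) = 922165 + 1/(700108 + (121 - 2359272)) = 922165 + 1/(700108 - 2359151) = 922165 + 1/(-1659043) = 922165 - 1/1659043 = 1529911388094/1659043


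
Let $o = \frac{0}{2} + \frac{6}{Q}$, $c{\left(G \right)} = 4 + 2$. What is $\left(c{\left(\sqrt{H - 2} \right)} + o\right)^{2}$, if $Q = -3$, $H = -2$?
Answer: $16$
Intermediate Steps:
$c{\left(G \right)} = 6$
$o = -2$ ($o = \frac{0}{2} + \frac{6}{-3} = 0 \cdot \frac{1}{2} + 6 \left(- \frac{1}{3}\right) = 0 - 2 = -2$)
$\left(c{\left(\sqrt{H - 2} \right)} + o\right)^{2} = \left(6 - 2\right)^{2} = 4^{2} = 16$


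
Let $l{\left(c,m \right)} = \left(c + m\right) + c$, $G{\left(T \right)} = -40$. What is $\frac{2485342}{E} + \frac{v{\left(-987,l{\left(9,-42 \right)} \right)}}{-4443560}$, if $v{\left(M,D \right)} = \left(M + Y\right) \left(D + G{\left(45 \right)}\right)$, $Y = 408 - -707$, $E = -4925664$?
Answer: $- \frac{687713453627}{1367967720240} \approx -0.50273$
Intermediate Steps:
$l{\left(c,m \right)} = m + 2 c$
$Y = 1115$ ($Y = 408 + 707 = 1115$)
$v{\left(M,D \right)} = \left(-40 + D\right) \left(1115 + M\right)$ ($v{\left(M,D \right)} = \left(M + 1115\right) \left(D - 40\right) = \left(1115 + M\right) \left(-40 + D\right) = \left(-40 + D\right) \left(1115 + M\right)$)
$\frac{2485342}{E} + \frac{v{\left(-987,l{\left(9,-42 \right)} \right)}}{-4443560} = \frac{2485342}{-4925664} + \frac{-44600 - -39480 + 1115 \left(-42 + 2 \cdot 9\right) + \left(-42 + 2 \cdot 9\right) \left(-987\right)}{-4443560} = 2485342 \left(- \frac{1}{4925664}\right) + \left(-44600 + 39480 + 1115 \left(-42 + 18\right) + \left(-42 + 18\right) \left(-987\right)\right) \left(- \frac{1}{4443560}\right) = - \frac{1242671}{2462832} + \left(-44600 + 39480 + 1115 \left(-24\right) - -23688\right) \left(- \frac{1}{4443560}\right) = - \frac{1242671}{2462832} + \left(-44600 + 39480 - 26760 + 23688\right) \left(- \frac{1}{4443560}\right) = - \frac{1242671}{2462832} - - \frac{1024}{555445} = - \frac{1242671}{2462832} + \frac{1024}{555445} = - \frac{687713453627}{1367967720240}$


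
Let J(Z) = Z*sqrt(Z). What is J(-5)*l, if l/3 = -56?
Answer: 840*I*sqrt(5) ≈ 1878.3*I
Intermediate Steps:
J(Z) = Z**(3/2)
l = -168 (l = 3*(-56) = -168)
J(-5)*l = (-5)**(3/2)*(-168) = -5*I*sqrt(5)*(-168) = 840*I*sqrt(5)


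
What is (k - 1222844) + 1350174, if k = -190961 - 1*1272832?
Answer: -1336463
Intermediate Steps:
k = -1463793 (k = -190961 - 1272832 = -1463793)
(k - 1222844) + 1350174 = (-1463793 - 1222844) + 1350174 = -2686637 + 1350174 = -1336463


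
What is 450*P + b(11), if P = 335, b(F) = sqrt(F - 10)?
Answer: 150751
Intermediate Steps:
b(F) = sqrt(-10 + F)
450*P + b(11) = 450*335 + sqrt(-10 + 11) = 150750 + sqrt(1) = 150750 + 1 = 150751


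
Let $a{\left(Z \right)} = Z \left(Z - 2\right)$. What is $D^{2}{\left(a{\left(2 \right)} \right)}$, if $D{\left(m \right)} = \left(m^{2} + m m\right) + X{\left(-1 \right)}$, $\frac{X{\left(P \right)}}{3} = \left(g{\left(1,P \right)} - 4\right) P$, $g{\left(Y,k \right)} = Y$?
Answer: $81$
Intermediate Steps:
$a{\left(Z \right)} = Z \left(-2 + Z\right)$
$X{\left(P \right)} = - 9 P$ ($X{\left(P \right)} = 3 \left(1 - 4\right) P = 3 \left(- 3 P\right) = - 9 P$)
$D{\left(m \right)} = 9 + 2 m^{2}$ ($D{\left(m \right)} = \left(m^{2} + m m\right) - -9 = \left(m^{2} + m^{2}\right) + 9 = 2 m^{2} + 9 = 9 + 2 m^{2}$)
$D^{2}{\left(a{\left(2 \right)} \right)} = \left(9 + 2 \left(2 \left(-2 + 2\right)\right)^{2}\right)^{2} = \left(9 + 2 \left(2 \cdot 0\right)^{2}\right)^{2} = \left(9 + 2 \cdot 0^{2}\right)^{2} = \left(9 + 2 \cdot 0\right)^{2} = \left(9 + 0\right)^{2} = 9^{2} = 81$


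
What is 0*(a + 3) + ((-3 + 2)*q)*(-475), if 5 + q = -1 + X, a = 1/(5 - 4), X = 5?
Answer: -475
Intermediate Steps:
a = 1 (a = 1/1 = 1)
q = -1 (q = -5 + (-1 + 5) = -5 + 4 = -1)
0*(a + 3) + ((-3 + 2)*q)*(-475) = 0*(1 + 3) + ((-3 + 2)*(-1))*(-475) = 0*4 - 1*(-1)*(-475) = 0 + 1*(-475) = 0 - 475 = -475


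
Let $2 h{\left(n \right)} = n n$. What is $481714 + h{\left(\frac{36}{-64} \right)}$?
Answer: $\frac{246637649}{512} \approx 4.8171 \cdot 10^{5}$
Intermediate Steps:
$h{\left(n \right)} = \frac{n^{2}}{2}$ ($h{\left(n \right)} = \frac{n n}{2} = \frac{n^{2}}{2}$)
$481714 + h{\left(\frac{36}{-64} \right)} = 481714 + \frac{\left(\frac{36}{-64}\right)^{2}}{2} = 481714 + \frac{\left(36 \left(- \frac{1}{64}\right)\right)^{2}}{2} = 481714 + \frac{\left(- \frac{9}{16}\right)^{2}}{2} = 481714 + \frac{1}{2} \cdot \frac{81}{256} = 481714 + \frac{81}{512} = \frac{246637649}{512}$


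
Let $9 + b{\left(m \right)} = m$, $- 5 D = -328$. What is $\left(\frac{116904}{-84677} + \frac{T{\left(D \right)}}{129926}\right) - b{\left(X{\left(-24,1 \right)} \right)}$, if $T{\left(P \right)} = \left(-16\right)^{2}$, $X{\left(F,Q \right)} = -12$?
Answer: $\frac{107934715075}{5500871951} \approx 19.621$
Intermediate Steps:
$D = \frac{328}{5}$ ($D = \left(- \frac{1}{5}\right) \left(-328\right) = \frac{328}{5} \approx 65.6$)
$T{\left(P \right)} = 256$
$b{\left(m \right)} = -9 + m$
$\left(\frac{116904}{-84677} + \frac{T{\left(D \right)}}{129926}\right) - b{\left(X{\left(-24,1 \right)} \right)} = \left(\frac{116904}{-84677} + \frac{256}{129926}\right) - \left(-9 - 12\right) = \left(116904 \left(- \frac{1}{84677}\right) + 256 \cdot \frac{1}{129926}\right) - -21 = \left(- \frac{116904}{84677} + \frac{128}{64963}\right) + 21 = - \frac{7583595896}{5500871951} + 21 = \frac{107934715075}{5500871951}$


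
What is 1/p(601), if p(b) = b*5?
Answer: 1/3005 ≈ 0.00033278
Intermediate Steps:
p(b) = 5*b
1/p(601) = 1/(5*601) = 1/3005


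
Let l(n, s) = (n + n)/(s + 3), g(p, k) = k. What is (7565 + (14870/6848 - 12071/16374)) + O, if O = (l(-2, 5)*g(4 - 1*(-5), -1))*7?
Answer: 212202576521/28032288 ≈ 7569.9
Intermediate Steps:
l(n, s) = 2*n/(3 + s) (l(n, s) = (2*n)/(3 + s) = 2*n/(3 + s))
O = 7/2 (O = ((2*(-2)/(3 + 5))*(-1))*7 = ((2*(-2)/8)*(-1))*7 = ((2*(-2)*(1/8))*(-1))*7 = -1/2*(-1)*7 = (1/2)*7 = 7/2 ≈ 3.5000)
(7565 + (14870/6848 - 12071/16374)) + O = (7565 + (14870/6848 - 12071/16374)) + 7/2 = (7565 + (14870*(1/6848) - 12071*1/16374)) + 7/2 = (7565 + (7435/3424 - 12071/16374)) + 7/2 = (7565 + 40204793/28032288) + 7/2 = 212104463513/28032288 + 7/2 = 212202576521/28032288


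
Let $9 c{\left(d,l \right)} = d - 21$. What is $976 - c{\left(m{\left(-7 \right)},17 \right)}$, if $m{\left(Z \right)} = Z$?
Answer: $\frac{8812}{9} \approx 979.11$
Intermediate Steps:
$c{\left(d,l \right)} = - \frac{7}{3} + \frac{d}{9}$ ($c{\left(d,l \right)} = \frac{d - 21}{9} = \frac{-21 + d}{9} = - \frac{7}{3} + \frac{d}{9}$)
$976 - c{\left(m{\left(-7 \right)},17 \right)} = 976 - \left(- \frac{7}{3} + \frac{1}{9} \left(-7\right)\right) = 976 - \left(- \frac{7}{3} - \frac{7}{9}\right) = 976 - - \frac{28}{9} = 976 + \frac{28}{9} = \frac{8812}{9}$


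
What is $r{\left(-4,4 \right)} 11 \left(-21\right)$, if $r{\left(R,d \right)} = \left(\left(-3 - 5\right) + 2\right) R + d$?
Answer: $-6468$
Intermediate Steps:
$r{\left(R,d \right)} = d - 6 R$ ($r{\left(R,d \right)} = \left(-8 + 2\right) R + d = - 6 R + d = d - 6 R$)
$r{\left(-4,4 \right)} 11 \left(-21\right) = \left(4 - -24\right) 11 \left(-21\right) = \left(4 + 24\right) 11 \left(-21\right) = 28 \cdot 11 \left(-21\right) = 308 \left(-21\right) = -6468$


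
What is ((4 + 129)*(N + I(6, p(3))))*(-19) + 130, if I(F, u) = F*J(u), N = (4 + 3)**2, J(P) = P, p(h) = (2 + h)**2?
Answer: -502743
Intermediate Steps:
N = 49 (N = 7**2 = 49)
I(F, u) = F*u
((4 + 129)*(N + I(6, p(3))))*(-19) + 130 = ((4 + 129)*(49 + 6*(2 + 3)**2))*(-19) + 130 = (133*(49 + 6*5**2))*(-19) + 130 = (133*(49 + 6*25))*(-19) + 130 = (133*(49 + 150))*(-19) + 130 = (133*199)*(-19) + 130 = 26467*(-19) + 130 = -502873 + 130 = -502743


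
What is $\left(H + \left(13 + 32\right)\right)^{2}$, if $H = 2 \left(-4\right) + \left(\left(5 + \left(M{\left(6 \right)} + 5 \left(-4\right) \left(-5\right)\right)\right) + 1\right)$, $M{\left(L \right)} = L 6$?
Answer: $32041$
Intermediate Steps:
$M{\left(L \right)} = 6 L$
$H = 134$ ($H = 2 \left(-4\right) + \left(\left(5 + \left(6 \cdot 6 + 5 \left(-4\right) \left(-5\right)\right)\right) + 1\right) = -8 + \left(\left(5 + \left(36 - -100\right)\right) + 1\right) = -8 + \left(\left(5 + \left(36 + 100\right)\right) + 1\right) = -8 + \left(\left(5 + 136\right) + 1\right) = -8 + \left(141 + 1\right) = -8 + 142 = 134$)
$\left(H + \left(13 + 32\right)\right)^{2} = \left(134 + \left(13 + 32\right)\right)^{2} = \left(134 + 45\right)^{2} = 179^{2} = 32041$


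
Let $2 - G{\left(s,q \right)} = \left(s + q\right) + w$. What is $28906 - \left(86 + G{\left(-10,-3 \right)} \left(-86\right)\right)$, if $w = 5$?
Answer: $29680$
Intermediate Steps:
$G{\left(s,q \right)} = -3 - q - s$ ($G{\left(s,q \right)} = 2 - \left(\left(s + q\right) + 5\right) = 2 - \left(\left(q + s\right) + 5\right) = 2 - \left(5 + q + s\right) = -3 - q - s$)
$28906 - \left(86 + G{\left(-10,-3 \right)} \left(-86\right)\right) = 28906 - \left(86 + \left(-3 - -3 - -10\right) \left(-86\right)\right) = 28906 - \left(86 + \left(-3 + 3 + 10\right) \left(-86\right)\right) = 28906 - \left(86 + 10 \left(-86\right)\right) = 28906 - \left(86 - 860\right) = 28906 - -774 = 28906 + 774 = 29680$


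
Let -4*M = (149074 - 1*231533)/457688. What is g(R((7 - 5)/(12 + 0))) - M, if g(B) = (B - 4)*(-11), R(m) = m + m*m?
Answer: 688993685/16476768 ≈ 41.816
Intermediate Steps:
R(m) = m + m**2
g(B) = 44 - 11*B (g(B) = (-4 + B)*(-11) = 44 - 11*B)
M = 82459/1830752 (M = -(149074 - 1*231533)/(4*457688) = -(149074 - 231533)/(4*457688) = -(-82459)/(4*457688) = -1/4*(-82459/457688) = 82459/1830752 ≈ 0.045041)
g(R((7 - 5)/(12 + 0))) - M = (44 - 11*(7 - 5)/(12 + 0)*(1 + (7 - 5)/(12 + 0))) - 1*82459/1830752 = (44 - 11*2/12*(1 + 2/12)) - 82459/1830752 = (44 - 11*2*(1/12)*(1 + 2*(1/12))) - 82459/1830752 = (44 - 11*(1 + 1/6)/6) - 82459/1830752 = (44 - 11*7/(6*6)) - 82459/1830752 = (44 - 11*7/36) - 82459/1830752 = (44 - 77/36) - 82459/1830752 = 1507/36 - 82459/1830752 = 688993685/16476768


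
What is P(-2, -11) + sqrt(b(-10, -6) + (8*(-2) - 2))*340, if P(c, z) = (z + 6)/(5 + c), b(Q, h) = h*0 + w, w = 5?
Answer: -5/3 + 340*I*sqrt(13) ≈ -1.6667 + 1225.9*I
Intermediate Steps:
b(Q, h) = 5 (b(Q, h) = h*0 + 5 = 0 + 5 = 5)
P(c, z) = (6 + z)/(5 + c)
P(-2, -11) + sqrt(b(-10, -6) + (8*(-2) - 2))*340 = (6 - 11)/(5 - 2) + sqrt(5 + (8*(-2) - 2))*340 = -5/3 + sqrt(5 + (-16 - 2))*340 = (1/3)*(-5) + sqrt(5 - 18)*340 = -5/3 + sqrt(-13)*340 = -5/3 + (I*sqrt(13))*340 = -5/3 + 340*I*sqrt(13)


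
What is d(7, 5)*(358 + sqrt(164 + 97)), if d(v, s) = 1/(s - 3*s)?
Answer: -179/5 - 3*sqrt(29)/10 ≈ -37.416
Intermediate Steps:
d(v, s) = -1/(2*s) (d(v, s) = 1/(-2*s) = -1/(2*s))
d(7, 5)*(358 + sqrt(164 + 97)) = (-1/2/5)*(358 + sqrt(164 + 97)) = (-1/2*1/5)*(358 + sqrt(261)) = -(358 + 3*sqrt(29))/10 = -179/5 - 3*sqrt(29)/10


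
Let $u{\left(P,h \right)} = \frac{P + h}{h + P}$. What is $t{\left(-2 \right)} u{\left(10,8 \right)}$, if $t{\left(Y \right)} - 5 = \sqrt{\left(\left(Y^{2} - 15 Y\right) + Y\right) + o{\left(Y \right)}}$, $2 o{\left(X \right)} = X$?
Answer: $5 + \sqrt{31} \approx 10.568$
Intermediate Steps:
$o{\left(X \right)} = \frac{X}{2}$
$u{\left(P,h \right)} = 1$ ($u{\left(P,h \right)} = \frac{P + h}{P + h} = 1$)
$t{\left(Y \right)} = 5 + \sqrt{Y^{2} - \frac{27 Y}{2}}$ ($t{\left(Y \right)} = 5 + \sqrt{\left(\left(Y^{2} - 15 Y\right) + Y\right) + \frac{Y}{2}} = 5 + \sqrt{\left(Y^{2} - 14 Y\right) + \frac{Y}{2}} = 5 + \sqrt{Y^{2} - \frac{27 Y}{2}}$)
$t{\left(-2 \right)} u{\left(10,8 \right)} = \left(5 + \frac{\sqrt{2} \sqrt{- 2 \left(-27 + 2 \left(-2\right)\right)}}{2}\right) 1 = \left(5 + \frac{\sqrt{2} \sqrt{- 2 \left(-27 - 4\right)}}{2}\right) 1 = \left(5 + \frac{\sqrt{2} \sqrt{\left(-2\right) \left(-31\right)}}{2}\right) 1 = \left(5 + \frac{\sqrt{2} \sqrt{62}}{2}\right) 1 = \left(5 + \sqrt{31}\right) 1 = 5 + \sqrt{31}$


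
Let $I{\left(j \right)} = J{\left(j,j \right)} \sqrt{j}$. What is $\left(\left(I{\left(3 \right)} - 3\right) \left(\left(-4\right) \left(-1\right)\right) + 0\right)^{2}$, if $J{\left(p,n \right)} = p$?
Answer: $576 - 288 \sqrt{3} \approx 77.169$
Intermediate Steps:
$I{\left(j \right)} = j^{\frac{3}{2}}$ ($I{\left(j \right)} = j \sqrt{j} = j^{\frac{3}{2}}$)
$\left(\left(I{\left(3 \right)} - 3\right) \left(\left(-4\right) \left(-1\right)\right) + 0\right)^{2} = \left(\left(3^{\frac{3}{2}} - 3\right) \left(\left(-4\right) \left(-1\right)\right) + 0\right)^{2} = \left(\left(3 \sqrt{3} - 3\right) 4 + 0\right)^{2} = \left(\left(-3 + 3 \sqrt{3}\right) 4 + 0\right)^{2} = \left(\left(-12 + 12 \sqrt{3}\right) + 0\right)^{2} = \left(-12 + 12 \sqrt{3}\right)^{2}$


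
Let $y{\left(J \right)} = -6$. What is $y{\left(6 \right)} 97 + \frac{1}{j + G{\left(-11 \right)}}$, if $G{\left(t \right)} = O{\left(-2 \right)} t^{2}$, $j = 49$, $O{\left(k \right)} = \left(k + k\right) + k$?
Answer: $- \frac{394015}{677} \approx -582.0$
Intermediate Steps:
$O{\left(k \right)} = 3 k$ ($O{\left(k \right)} = 2 k + k = 3 k$)
$G{\left(t \right)} = - 6 t^{2}$ ($G{\left(t \right)} = 3 \left(-2\right) t^{2} = - 6 t^{2}$)
$y{\left(6 \right)} 97 + \frac{1}{j + G{\left(-11 \right)}} = \left(-6\right) 97 + \frac{1}{49 - 6 \left(-11\right)^{2}} = -582 + \frac{1}{49 - 726} = -582 + \frac{1}{-677} = -582 - \frac{1}{677} = - \frac{394015}{677}$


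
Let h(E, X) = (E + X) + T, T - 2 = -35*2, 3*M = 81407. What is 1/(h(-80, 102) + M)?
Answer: 3/81269 ≈ 3.6914e-5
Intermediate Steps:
M = 81407/3 (M = (1/3)*81407 = 81407/3 ≈ 27136.)
T = -68 (T = 2 - 35*2 = 2 - 70 = -68)
h(E, X) = -68 + E + X (h(E, X) = (E + X) - 68 = -68 + E + X)
1/(h(-80, 102) + M) = 1/((-68 - 80 + 102) + 81407/3) = 1/(-46 + 81407/3) = 1/(81269/3) = 3/81269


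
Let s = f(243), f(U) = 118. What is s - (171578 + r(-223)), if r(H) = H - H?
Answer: -171460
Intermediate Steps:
s = 118
r(H) = 0
s - (171578 + r(-223)) = 118 - (171578 + 0) = 118 - 1*171578 = 118 - 171578 = -171460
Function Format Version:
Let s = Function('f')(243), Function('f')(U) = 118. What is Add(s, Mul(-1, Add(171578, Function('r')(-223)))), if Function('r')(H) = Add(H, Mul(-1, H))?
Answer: -171460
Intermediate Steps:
s = 118
Function('r')(H) = 0
Add(s, Mul(-1, Add(171578, Function('r')(-223)))) = Add(118, Mul(-1, Add(171578, 0))) = Add(118, Mul(-1, 171578)) = Add(118, -171578) = -171460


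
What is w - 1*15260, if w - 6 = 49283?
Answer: 34029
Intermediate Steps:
w = 49289 (w = 6 + 49283 = 49289)
w - 1*15260 = 49289 - 1*15260 = 49289 - 15260 = 34029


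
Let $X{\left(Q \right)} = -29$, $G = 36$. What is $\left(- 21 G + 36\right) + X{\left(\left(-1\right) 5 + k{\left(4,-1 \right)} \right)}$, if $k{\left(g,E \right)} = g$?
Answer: $-749$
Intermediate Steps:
$\left(- 21 G + 36\right) + X{\left(\left(-1\right) 5 + k{\left(4,-1 \right)} \right)} = \left(\left(-21\right) 36 + 36\right) - 29 = \left(-756 + 36\right) - 29 = -720 - 29 = -749$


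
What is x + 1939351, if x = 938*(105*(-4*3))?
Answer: 757471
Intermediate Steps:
x = -1181880 (x = 938*(105*(-12)) = 938*(-1260) = -1181880)
x + 1939351 = -1181880 + 1939351 = 757471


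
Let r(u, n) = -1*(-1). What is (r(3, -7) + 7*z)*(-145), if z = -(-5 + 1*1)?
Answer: -4205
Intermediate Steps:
r(u, n) = 1
z = 4 (z = -(-5 + 1) = -1*(-4) = 4)
(r(3, -7) + 7*z)*(-145) = (1 + 7*4)*(-145) = (1 + 28)*(-145) = 29*(-145) = -4205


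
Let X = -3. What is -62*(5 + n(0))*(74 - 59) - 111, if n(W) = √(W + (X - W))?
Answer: -4761 - 930*I*√3 ≈ -4761.0 - 1610.8*I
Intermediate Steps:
n(W) = I*√3 (n(W) = √(W + (-3 - W)) = √(-3) = I*√3)
-62*(5 + n(0))*(74 - 59) - 111 = -62*(5 + I*√3)*(74 - 59) - 111 = -62*(5 + I*√3)*15 - 111 = -62*(75 + 15*I*√3) - 111 = (-4650 - 930*I*√3) - 111 = -4761 - 930*I*√3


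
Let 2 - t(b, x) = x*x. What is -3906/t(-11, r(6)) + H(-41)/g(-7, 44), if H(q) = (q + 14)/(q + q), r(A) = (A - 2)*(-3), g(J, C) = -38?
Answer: 6083631/221236 ≈ 27.498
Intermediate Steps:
r(A) = 6 - 3*A (r(A) = (-2 + A)*(-3) = 6 - 3*A)
t(b, x) = 2 - x² (t(b, x) = 2 - x*x = 2 - x²)
H(q) = (14 + q)/(2*q) (H(q) = (14 + q)/((2*q)) = (14 + q)*(1/(2*q)) = (14 + q)/(2*q))
-3906/t(-11, r(6)) + H(-41)/g(-7, 44) = -3906/(2 - (6 - 3*6)²) + ((½)*(14 - 41)/(-41))/(-38) = -3906/(2 - (6 - 18)²) + ((½)*(-1/41)*(-27))*(-1/38) = -3906/(2 - 1*(-12)²) + (27/82)*(-1/38) = -3906/(2 - 1*144) - 27/3116 = -3906/(2 - 144) - 27/3116 = -3906/(-142) - 27/3116 = -3906*(-1/142) - 27/3116 = 1953/71 - 27/3116 = 6083631/221236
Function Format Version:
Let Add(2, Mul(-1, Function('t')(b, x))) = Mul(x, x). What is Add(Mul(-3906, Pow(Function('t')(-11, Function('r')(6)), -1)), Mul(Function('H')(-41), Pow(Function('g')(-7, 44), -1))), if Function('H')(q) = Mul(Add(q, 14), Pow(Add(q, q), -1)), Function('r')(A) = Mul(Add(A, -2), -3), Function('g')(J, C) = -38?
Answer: Rational(6083631, 221236) ≈ 27.498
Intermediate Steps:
Function('r')(A) = Add(6, Mul(-3, A)) (Function('r')(A) = Mul(Add(-2, A), -3) = Add(6, Mul(-3, A)))
Function('t')(b, x) = Add(2, Mul(-1, Pow(x, 2))) (Function('t')(b, x) = Add(2, Mul(-1, Mul(x, x))) = Add(2, Mul(-1, Pow(x, 2))))
Function('H')(q) = Mul(Rational(1, 2), Pow(q, -1), Add(14, q)) (Function('H')(q) = Mul(Add(14, q), Pow(Mul(2, q), -1)) = Mul(Add(14, q), Mul(Rational(1, 2), Pow(q, -1))) = Mul(Rational(1, 2), Pow(q, -1), Add(14, q)))
Add(Mul(-3906, Pow(Function('t')(-11, Function('r')(6)), -1)), Mul(Function('H')(-41), Pow(Function('g')(-7, 44), -1))) = Add(Mul(-3906, Pow(Add(2, Mul(-1, Pow(Add(6, Mul(-3, 6)), 2))), -1)), Mul(Mul(Rational(1, 2), Pow(-41, -1), Add(14, -41)), Pow(-38, -1))) = Add(Mul(-3906, Pow(Add(2, Mul(-1, Pow(Add(6, -18), 2))), -1)), Mul(Mul(Rational(1, 2), Rational(-1, 41), -27), Rational(-1, 38))) = Add(Mul(-3906, Pow(Add(2, Mul(-1, Pow(-12, 2))), -1)), Mul(Rational(27, 82), Rational(-1, 38))) = Add(Mul(-3906, Pow(Add(2, Mul(-1, 144)), -1)), Rational(-27, 3116)) = Add(Mul(-3906, Pow(Add(2, -144), -1)), Rational(-27, 3116)) = Add(Mul(-3906, Pow(-142, -1)), Rational(-27, 3116)) = Add(Mul(-3906, Rational(-1, 142)), Rational(-27, 3116)) = Add(Rational(1953, 71), Rational(-27, 3116)) = Rational(6083631, 221236)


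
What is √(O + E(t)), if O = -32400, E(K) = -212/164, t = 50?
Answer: I*√54466573/41 ≈ 180.0*I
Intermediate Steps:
E(K) = -53/41 (E(K) = -212*1/164 = -53/41)
√(O + E(t)) = √(-32400 - 53/41) = √(-1328453/41) = I*√54466573/41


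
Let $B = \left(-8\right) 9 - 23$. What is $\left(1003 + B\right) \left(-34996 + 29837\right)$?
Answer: $-4684372$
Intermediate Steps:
$B = -95$ ($B = -72 - 23 = -95$)
$\left(1003 + B\right) \left(-34996 + 29837\right) = \left(1003 - 95\right) \left(-34996 + 29837\right) = 908 \left(-5159\right) = -4684372$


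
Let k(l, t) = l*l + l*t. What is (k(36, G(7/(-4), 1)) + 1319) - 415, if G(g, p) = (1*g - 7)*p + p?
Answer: 1921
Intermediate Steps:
G(g, p) = p + p*(-7 + g) (G(g, p) = (g - 7)*p + p = (-7 + g)*p + p = p*(-7 + g) + p = p + p*(-7 + g))
k(l, t) = l² + l*t
(k(36, G(7/(-4), 1)) + 1319) - 415 = (36*(36 + 1*(-6 + 7/(-4))) + 1319) - 415 = (36*(36 + 1*(-6 + 7*(-¼))) + 1319) - 415 = (36*(36 + 1*(-6 - 7/4)) + 1319) - 415 = (36*(36 + 1*(-31/4)) + 1319) - 415 = (36*(36 - 31/4) + 1319) - 415 = (36*(113/4) + 1319) - 415 = (1017 + 1319) - 415 = 2336 - 415 = 1921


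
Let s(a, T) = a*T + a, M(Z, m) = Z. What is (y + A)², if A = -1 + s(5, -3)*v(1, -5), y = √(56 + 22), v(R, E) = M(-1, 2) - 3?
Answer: (39 + √78)² ≈ 2287.9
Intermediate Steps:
v(R, E) = -4 (v(R, E) = -1 - 3 = -4)
s(a, T) = a + T*a (s(a, T) = T*a + a = a + T*a)
y = √78 ≈ 8.8318
A = 39 (A = -1 + (5*(1 - 3))*(-4) = -1 + (5*(-2))*(-4) = -1 - 10*(-4) = -1 + 40 = 39)
(y + A)² = (√78 + 39)² = (39 + √78)²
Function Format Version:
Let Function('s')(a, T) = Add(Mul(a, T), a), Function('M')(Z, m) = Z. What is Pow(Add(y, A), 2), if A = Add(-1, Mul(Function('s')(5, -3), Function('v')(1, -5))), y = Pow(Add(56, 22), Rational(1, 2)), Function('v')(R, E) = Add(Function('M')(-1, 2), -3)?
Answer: Pow(Add(39, Pow(78, Rational(1, 2))), 2) ≈ 2287.9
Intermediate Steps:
Function('v')(R, E) = -4 (Function('v')(R, E) = Add(-1, -3) = -4)
Function('s')(a, T) = Add(a, Mul(T, a)) (Function('s')(a, T) = Add(Mul(T, a), a) = Add(a, Mul(T, a)))
y = Pow(78, Rational(1, 2)) ≈ 8.8318
A = 39 (A = Add(-1, Mul(Mul(5, Add(1, -3)), -4)) = Add(-1, Mul(Mul(5, -2), -4)) = Add(-1, Mul(-10, -4)) = Add(-1, 40) = 39)
Pow(Add(y, A), 2) = Pow(Add(Pow(78, Rational(1, 2)), 39), 2) = Pow(Add(39, Pow(78, Rational(1, 2))), 2)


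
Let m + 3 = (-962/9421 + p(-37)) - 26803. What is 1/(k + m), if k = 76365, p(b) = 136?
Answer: 9421/468175633 ≈ 2.0123e-5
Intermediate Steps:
m = -251259032/9421 (m = -3 + ((-962/9421 + 136) - 26803) = -3 + (1280294/9421 - 26803) = -3 - 251230769/9421 = -251259032/9421 ≈ -26670.)
1/(k + m) = 1/(76365 - 251259032/9421) = 1/(468175633/9421) = 9421/468175633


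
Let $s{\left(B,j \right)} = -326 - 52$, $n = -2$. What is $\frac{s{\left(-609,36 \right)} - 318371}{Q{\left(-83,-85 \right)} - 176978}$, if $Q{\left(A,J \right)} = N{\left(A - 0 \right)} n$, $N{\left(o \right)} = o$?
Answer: $\frac{318749}{176812} \approx 1.8028$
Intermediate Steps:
$s{\left(B,j \right)} = -378$
$Q{\left(A,J \right)} = - 2 A$ ($Q{\left(A,J \right)} = \left(A - 0\right) \left(-2\right) = \left(A + 0\right) \left(-2\right) = A \left(-2\right) = - 2 A$)
$\frac{s{\left(-609,36 \right)} - 318371}{Q{\left(-83,-85 \right)} - 176978} = \frac{-378 - 318371}{\left(-2\right) \left(-83\right) - 176978} = - \frac{318749}{166 - 176978} = - \frac{318749}{-176812} = \left(-318749\right) \left(- \frac{1}{176812}\right) = \frac{318749}{176812}$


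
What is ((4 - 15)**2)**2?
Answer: 14641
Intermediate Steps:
((4 - 15)**2)**2 = ((-11)**2)**2 = 121**2 = 14641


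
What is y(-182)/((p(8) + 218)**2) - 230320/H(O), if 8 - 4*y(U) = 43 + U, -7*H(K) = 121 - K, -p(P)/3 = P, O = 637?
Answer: -60678245677/19420176 ≈ -3124.5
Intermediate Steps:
p(P) = -3*P
H(K) = -121/7 + K/7 (H(K) = -(121 - K)/7 = -121/7 + K/7)
y(U) = -35/4 - U/4 (y(U) = 2 - (43 + U)/4 = 2 + (-43/4 - U/4) = -35/4 - U/4)
y(-182)/((p(8) + 218)**2) - 230320/H(O) = (-35/4 - 1/4*(-182))/((-3*8 + 218)**2) - 230320/(-121/7 + (1/7)*637) = (-35/4 + 91/2)/((-24 + 218)**2) - 230320/(-121/7 + 91) = 147/(4*(194**2)) - 230320/516/7 = (147/4)/37636 - 230320*7/516 = (147/4)*(1/37636) - 403060/129 = 147/150544 - 403060/129 = -60678245677/19420176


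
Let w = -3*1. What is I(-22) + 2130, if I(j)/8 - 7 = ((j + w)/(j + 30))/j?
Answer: 48117/22 ≈ 2187.1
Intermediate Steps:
w = -3
I(j) = 56 + 8*(-3 + j)/(j*(30 + j)) (I(j) = 56 + 8*(((j - 3)/(j + 30))/j) = 56 + 8*(((-3 + j)/(30 + j))/j) = 56 + 8*((-3 + j)/(j*(30 + j))) = 56 + 8*(-3 + j)/(j*(30 + j)))
I(-22) + 2130 = 8*(-3 + 7*(-22)² + 211*(-22))/(-22*(30 - 22)) + 2130 = 8*(-1/22)*(-3 + 7*484 - 4642)/8 + 2130 = 8*(-1/22)*(⅛)*(-3 + 3388 - 4642) + 2130 = 8*(-1/22)*(⅛)*(-1257) + 2130 = 1257/22 + 2130 = 48117/22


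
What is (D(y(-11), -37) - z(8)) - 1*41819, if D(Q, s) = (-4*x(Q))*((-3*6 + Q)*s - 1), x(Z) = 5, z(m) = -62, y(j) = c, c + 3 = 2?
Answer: -55797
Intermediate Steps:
c = -1 (c = -3 + 2 = -1)
y(j) = -1
D(Q, s) = 20 - 20*s*(-18 + Q) (D(Q, s) = (-4*5)*((-3*6 + Q)*s - 1) = -20*((-18 + Q)*s - 1) = -20*(s*(-18 + Q) - 1) = -20*(-1 + s*(-18 + Q)) = 20 - 20*s*(-18 + Q))
(D(y(-11), -37) - z(8)) - 1*41819 = ((20 + 360*(-37) - 20*(-1)*(-37)) - 1*(-62)) - 1*41819 = ((20 - 13320 - 740) + 62) - 41819 = (-14040 + 62) - 41819 = -13978 - 41819 = -55797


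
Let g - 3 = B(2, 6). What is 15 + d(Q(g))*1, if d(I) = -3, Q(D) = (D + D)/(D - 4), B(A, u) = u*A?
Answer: 12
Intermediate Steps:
B(A, u) = A*u
g = 15 (g = 3 + 2*6 = 3 + 12 = 15)
Q(D) = 2*D/(-4 + D) (Q(D) = (2*D)/(-4 + D) = 2*D/(-4 + D))
15 + d(Q(g))*1 = 15 - 3*1 = 15 - 3 = 12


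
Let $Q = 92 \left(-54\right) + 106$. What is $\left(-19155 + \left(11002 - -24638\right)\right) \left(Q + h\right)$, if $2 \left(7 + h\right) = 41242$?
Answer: $259671720$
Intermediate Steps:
$h = 20614$ ($h = -7 + \frac{1}{2} \cdot 41242 = -7 + 20621 = 20614$)
$Q = -4862$ ($Q = -4968 + 106 = -4862$)
$\left(-19155 + \left(11002 - -24638\right)\right) \left(Q + h\right) = \left(-19155 + \left(11002 - -24638\right)\right) \left(-4862 + 20614\right) = \left(-19155 + \left(11002 + 24638\right)\right) 15752 = \left(-19155 + 35640\right) 15752 = 16485 \cdot 15752 = 259671720$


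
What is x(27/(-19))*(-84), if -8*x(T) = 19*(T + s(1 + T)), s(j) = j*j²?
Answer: -215439/722 ≈ -298.39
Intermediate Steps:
s(j) = j³
x(T) = -19*T/8 - 19*(1 + T)³/8 (x(T) = -19*(T + (1 + T)³)/8 = -(19*T + 19*(1 + T)³)/8 = -19*T/8 - 19*(1 + T)³/8)
x(27/(-19))*(-84) = (-513/(8*(-19)) - 19*(1 + 27/(-19))³/8)*(-84) = (-513*(-1)/(8*19) - 19*(1 + 27*(-1/19))³/8)*(-84) = (-19/8*(-27/19) - 19*(1 - 27/19)³/8)*(-84) = (27/8 - 19*(-8/19)³/8)*(-84) = (27/8 - 19/8*(-512/6859))*(-84) = (27/8 + 64/361)*(-84) = (10259/2888)*(-84) = -215439/722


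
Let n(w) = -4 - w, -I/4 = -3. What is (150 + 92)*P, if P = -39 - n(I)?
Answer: -5566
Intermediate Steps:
I = 12 (I = -4*(-3) = 12)
P = -23 (P = -39 - (-4 - 1*12) = -39 - (-4 - 12) = -39 - 1*(-16) = -39 + 16 = -23)
(150 + 92)*P = (150 + 92)*(-23) = 242*(-23) = -5566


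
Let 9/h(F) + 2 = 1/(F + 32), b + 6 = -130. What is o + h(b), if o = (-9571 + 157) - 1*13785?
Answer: -4849527/209 ≈ -23203.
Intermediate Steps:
b = -136 (b = -6 - 130 = -136)
h(F) = 9/(-2 + 1/(32 + F)) (h(F) = 9/(-2 + 1/(F + 32)) = 9/(-2 + 1/(32 + F)))
o = -23199 (o = -9414 - 13785 = -23199)
o + h(b) = -23199 + 9*(-32 - 1*(-136))/(63 + 2*(-136)) = -23199 + 9*(-32 + 136)/(63 - 272) = -23199 + 9*104/(-209) = -23199 + 9*(-1/209)*104 = -23199 - 936/209 = -4849527/209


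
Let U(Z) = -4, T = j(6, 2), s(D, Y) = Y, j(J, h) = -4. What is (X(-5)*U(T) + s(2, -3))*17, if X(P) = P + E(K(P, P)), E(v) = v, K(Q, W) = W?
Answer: 629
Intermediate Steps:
T = -4
X(P) = 2*P (X(P) = P + P = 2*P)
(X(-5)*U(T) + s(2, -3))*17 = ((2*(-5))*(-4) - 3)*17 = (-10*(-4) - 3)*17 = (40 - 3)*17 = 37*17 = 629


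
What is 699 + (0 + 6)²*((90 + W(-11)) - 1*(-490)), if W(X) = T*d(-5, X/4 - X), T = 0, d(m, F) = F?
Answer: 21579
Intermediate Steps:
W(X) = 0 (W(X) = 0*(X/4 - X) = 0*(-3*X/4) = 0)
699 + (0 + 6)²*((90 + W(-11)) - 1*(-490)) = 699 + (0 + 6)²*((90 + 0) - 1*(-490)) = 699 + 6²*(90 + 490) = 699 + 36*580 = 699 + 20880 = 21579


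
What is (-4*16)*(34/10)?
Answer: -1088/5 ≈ -217.60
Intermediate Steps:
(-4*16)*(34/10) = -2176/10 = -64*17/5 = -1088/5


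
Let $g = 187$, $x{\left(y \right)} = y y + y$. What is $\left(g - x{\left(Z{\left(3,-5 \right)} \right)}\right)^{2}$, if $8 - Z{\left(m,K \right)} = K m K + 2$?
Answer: $20295025$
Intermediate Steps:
$Z{\left(m,K \right)} = 6 - m K^{2}$ ($Z{\left(m,K \right)} = 8 - \left(K m K + 2\right) = 8 - \left(m K^{2} + 2\right) = 8 - \left(2 + m K^{2}\right) = 6 - m K^{2}$)
$x{\left(y \right)} = y + y^{2}$ ($x{\left(y \right)} = y^{2} + y = y + y^{2}$)
$\left(g - x{\left(Z{\left(3,-5 \right)} \right)}\right)^{2} = \left(187 - \left(6 - 3 \left(-5\right)^{2}\right) \left(1 + \left(6 - 3 \left(-5\right)^{2}\right)\right)\right)^{2} = \left(187 - \left(6 - 3 \cdot 25\right) \left(1 + \left(6 - 3 \cdot 25\right)\right)\right)^{2} = \left(187 - \left(6 - 75\right) \left(1 + \left(6 - 75\right)\right)\right)^{2} = \left(187 - - 69 \left(1 - 69\right)\right)^{2} = \left(187 - \left(-69\right) \left(-68\right)\right)^{2} = \left(187 - 4692\right)^{2} = \left(-4505\right)^{2} = 20295025$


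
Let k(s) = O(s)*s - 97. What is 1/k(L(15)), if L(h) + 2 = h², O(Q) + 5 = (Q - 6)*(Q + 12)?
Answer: 1/11370673 ≈ 8.7946e-8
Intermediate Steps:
O(Q) = -5 + (-6 + Q)*(12 + Q) (O(Q) = -5 + (Q - 6)*(Q + 12) = -5 + (-6 + Q)*(12 + Q))
L(h) = -2 + h²
k(s) = -97 + s*(-77 + s² + 6*s) (k(s) = (-77 + s² + 6*s)*s - 97 = s*(-77 + s² + 6*s) - 97 = -97 + s*(-77 + s² + 6*s))
1/k(L(15)) = 1/(-97 + (-2 + 15²)*(-77 + (-2 + 15²)² + 6*(-2 + 15²))) = 1/(-97 + (-2 + 225)*(-77 + (-2 + 225)² + 6*(-2 + 225))) = 1/(-97 + 223*(-77 + 223² + 6*223)) = 1/(-97 + 223*(-77 + 49729 + 1338)) = 1/(-97 + 223*50990) = 1/(-97 + 11370770) = 1/11370673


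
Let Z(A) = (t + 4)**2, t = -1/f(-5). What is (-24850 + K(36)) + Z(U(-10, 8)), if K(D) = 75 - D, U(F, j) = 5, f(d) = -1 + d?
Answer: -892571/36 ≈ -24794.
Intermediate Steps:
t = 1/6 (t = -1/(-1 - 5) = -1/(-6) = -1*(-1/6) = 1/6 ≈ 0.16667)
Z(A) = 625/36 (Z(A) = (1/6 + 4)**2 = (25/6)**2 = 625/36)
(-24850 + K(36)) + Z(U(-10, 8)) = (-24850 + (75 - 1*36)) + 625/36 = (-24850 + (75 - 36)) + 625/36 = (-24850 + 39) + 625/36 = -24811 + 625/36 = -892571/36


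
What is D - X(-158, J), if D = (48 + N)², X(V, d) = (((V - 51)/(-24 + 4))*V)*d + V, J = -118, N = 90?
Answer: -878139/5 ≈ -1.7563e+5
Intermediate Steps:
X(V, d) = V + V*d*(51/20 - V/20) (X(V, d) = (((-51 + V)/(-20))*V)*d + V = (((-51 + V)*(-1/20))*V)*d + V = ((51/20 - V/20)*V)*d + V = (V*(51/20 - V/20))*d + V = V*d*(51/20 - V/20) + V = V + V*d*(51/20 - V/20))
D = 19044 (D = (48 + 90)² = 138² = 19044)
D - X(-158, J) = 19044 - (-158)*(20 + 51*(-118) - 1*(-158)*(-118))/20 = 19044 - (-158)*(20 - 6018 - 18644)/20 = 19044 - (-158)*(-24642)/20 = 19044 - 1*973359/5 = 19044 - 973359/5 = -878139/5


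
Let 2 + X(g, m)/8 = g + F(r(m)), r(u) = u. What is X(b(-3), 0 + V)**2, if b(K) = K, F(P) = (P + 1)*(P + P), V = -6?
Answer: 193600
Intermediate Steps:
F(P) = 2*P*(1 + P) (F(P) = (1 + P)*(2*P) = 2*P*(1 + P))
X(g, m) = -16 + 8*g + 16*m*(1 + m) (X(g, m) = -16 + 8*(g + 2*m*(1 + m)) = -16 + (8*g + 16*m*(1 + m)) = -16 + 8*g + 16*m*(1 + m))
X(b(-3), 0 + V)**2 = (-16 + 8*(-3) + 16*(0 - 6)*(1 + (0 - 6)))**2 = (-16 - 24 + 16*(-6)*(1 - 6))**2 = (-16 - 24 + 16*(-6)*(-5))**2 = (-16 - 24 + 480)**2 = 440**2 = 193600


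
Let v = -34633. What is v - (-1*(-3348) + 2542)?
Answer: -40523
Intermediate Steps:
v - (-1*(-3348) + 2542) = -34633 - (-1*(-3348) + 2542) = -34633 - (3348 + 2542) = -34633 - 1*5890 = -34633 - 5890 = -40523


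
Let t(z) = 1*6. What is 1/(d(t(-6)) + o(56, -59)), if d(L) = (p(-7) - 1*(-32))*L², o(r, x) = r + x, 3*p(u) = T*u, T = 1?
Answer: 1/1065 ≈ 0.00093897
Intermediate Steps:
p(u) = u/3 (p(u) = (1*u)/3 = u/3)
t(z) = 6
d(L) = 89*L²/3 (d(L) = ((⅓)*(-7) - 1*(-32))*L² = (-7/3 + 32)*L² = 89*L²/3)
1/(d(t(-6)) + o(56, -59)) = 1/((89/3)*6² + (56 - 59)) = 1/((89/3)*36 - 3) = 1/(1068 - 3) = 1/1065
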